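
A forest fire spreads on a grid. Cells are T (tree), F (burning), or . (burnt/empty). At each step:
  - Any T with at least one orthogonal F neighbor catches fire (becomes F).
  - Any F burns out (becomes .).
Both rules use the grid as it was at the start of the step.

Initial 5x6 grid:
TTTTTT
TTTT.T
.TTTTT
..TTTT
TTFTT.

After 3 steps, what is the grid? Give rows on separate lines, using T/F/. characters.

Step 1: 3 trees catch fire, 1 burn out
  TTTTTT
  TTTT.T
  .TTTTT
  ..FTTT
  TF.FT.
Step 2: 4 trees catch fire, 3 burn out
  TTTTTT
  TTTT.T
  .TFTTT
  ...FTT
  F...F.
Step 3: 4 trees catch fire, 4 burn out
  TTTTTT
  TTFT.T
  .F.FTT
  ....FT
  ......

TTTTTT
TTFT.T
.F.FTT
....FT
......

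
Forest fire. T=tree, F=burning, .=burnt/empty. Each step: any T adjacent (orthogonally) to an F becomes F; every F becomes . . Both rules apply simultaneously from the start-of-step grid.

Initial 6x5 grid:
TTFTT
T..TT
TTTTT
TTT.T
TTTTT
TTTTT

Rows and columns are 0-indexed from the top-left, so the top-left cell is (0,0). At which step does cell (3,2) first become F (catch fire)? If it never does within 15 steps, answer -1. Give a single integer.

Step 1: cell (3,2)='T' (+2 fires, +1 burnt)
Step 2: cell (3,2)='T' (+3 fires, +2 burnt)
Step 3: cell (3,2)='T' (+3 fires, +3 burnt)
Step 4: cell (3,2)='T' (+3 fires, +3 burnt)
Step 5: cell (3,2)='F' (+4 fires, +3 burnt)
  -> target ignites at step 5
Step 6: cell (3,2)='.' (+4 fires, +4 burnt)
Step 7: cell (3,2)='.' (+5 fires, +4 burnt)
Step 8: cell (3,2)='.' (+2 fires, +5 burnt)
Step 9: cell (3,2)='.' (+0 fires, +2 burnt)
  fire out at step 9

5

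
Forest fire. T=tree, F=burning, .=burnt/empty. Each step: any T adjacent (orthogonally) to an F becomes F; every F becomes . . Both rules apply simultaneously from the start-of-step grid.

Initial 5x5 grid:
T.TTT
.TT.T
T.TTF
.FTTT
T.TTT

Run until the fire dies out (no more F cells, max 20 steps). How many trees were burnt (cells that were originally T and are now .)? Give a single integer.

Step 1: +4 fires, +2 burnt (F count now 4)
Step 2: +5 fires, +4 burnt (F count now 5)
Step 3: +3 fires, +5 burnt (F count now 3)
Step 4: +2 fires, +3 burnt (F count now 2)
Step 5: +0 fires, +2 burnt (F count now 0)
Fire out after step 5
Initially T: 17, now '.': 22
Total burnt (originally-T cells now '.'): 14

Answer: 14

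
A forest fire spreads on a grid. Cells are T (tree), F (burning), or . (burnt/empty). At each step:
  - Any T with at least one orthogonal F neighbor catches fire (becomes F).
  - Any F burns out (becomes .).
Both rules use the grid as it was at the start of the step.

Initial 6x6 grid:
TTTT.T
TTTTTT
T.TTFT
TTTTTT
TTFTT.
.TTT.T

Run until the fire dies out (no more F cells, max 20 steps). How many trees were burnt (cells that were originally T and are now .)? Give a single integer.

Answer: 28

Derivation:
Step 1: +8 fires, +2 burnt (F count now 8)
Step 2: +10 fires, +8 burnt (F count now 10)
Step 3: +4 fires, +10 burnt (F count now 4)
Step 4: +3 fires, +4 burnt (F count now 3)
Step 5: +2 fires, +3 burnt (F count now 2)
Step 6: +1 fires, +2 burnt (F count now 1)
Step 7: +0 fires, +1 burnt (F count now 0)
Fire out after step 7
Initially T: 29, now '.': 35
Total burnt (originally-T cells now '.'): 28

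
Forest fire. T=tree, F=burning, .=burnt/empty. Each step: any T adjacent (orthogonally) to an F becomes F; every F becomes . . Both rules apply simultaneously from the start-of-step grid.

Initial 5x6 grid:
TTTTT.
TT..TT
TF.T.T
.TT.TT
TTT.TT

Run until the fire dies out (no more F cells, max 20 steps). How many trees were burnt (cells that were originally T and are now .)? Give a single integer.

Step 1: +3 fires, +1 burnt (F count now 3)
Step 2: +4 fires, +3 burnt (F count now 4)
Step 3: +4 fires, +4 burnt (F count now 4)
Step 4: +1 fires, +4 burnt (F count now 1)
Step 5: +1 fires, +1 burnt (F count now 1)
Step 6: +1 fires, +1 burnt (F count now 1)
Step 7: +1 fires, +1 burnt (F count now 1)
Step 8: +1 fires, +1 burnt (F count now 1)
Step 9: +1 fires, +1 burnt (F count now 1)
Step 10: +2 fires, +1 burnt (F count now 2)
Step 11: +1 fires, +2 burnt (F count now 1)
Step 12: +0 fires, +1 burnt (F count now 0)
Fire out after step 12
Initially T: 21, now '.': 29
Total burnt (originally-T cells now '.'): 20

Answer: 20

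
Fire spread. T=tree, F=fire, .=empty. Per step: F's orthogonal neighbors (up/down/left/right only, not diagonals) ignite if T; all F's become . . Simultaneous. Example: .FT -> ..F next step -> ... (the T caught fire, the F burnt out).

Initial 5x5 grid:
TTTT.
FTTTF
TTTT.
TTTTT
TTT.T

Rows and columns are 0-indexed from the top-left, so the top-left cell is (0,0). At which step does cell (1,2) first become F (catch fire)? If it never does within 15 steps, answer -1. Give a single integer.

Step 1: cell (1,2)='T' (+4 fires, +2 burnt)
Step 2: cell (1,2)='F' (+6 fires, +4 burnt)
  -> target ignites at step 2
Step 3: cell (1,2)='.' (+5 fires, +6 burnt)
Step 4: cell (1,2)='.' (+3 fires, +5 burnt)
Step 5: cell (1,2)='.' (+2 fires, +3 burnt)
Step 6: cell (1,2)='.' (+0 fires, +2 burnt)
  fire out at step 6

2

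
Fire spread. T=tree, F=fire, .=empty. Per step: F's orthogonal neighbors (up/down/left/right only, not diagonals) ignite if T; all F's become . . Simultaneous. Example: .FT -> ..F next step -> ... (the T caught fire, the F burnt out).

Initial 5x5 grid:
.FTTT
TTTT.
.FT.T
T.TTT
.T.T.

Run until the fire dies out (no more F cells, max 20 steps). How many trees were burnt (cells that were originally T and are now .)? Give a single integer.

Step 1: +3 fires, +2 burnt (F count now 3)
Step 2: +4 fires, +3 burnt (F count now 4)
Step 3: +3 fires, +4 burnt (F count now 3)
Step 4: +2 fires, +3 burnt (F count now 2)
Step 5: +1 fires, +2 burnt (F count now 1)
Step 6: +0 fires, +1 burnt (F count now 0)
Fire out after step 6
Initially T: 15, now '.': 23
Total burnt (originally-T cells now '.'): 13

Answer: 13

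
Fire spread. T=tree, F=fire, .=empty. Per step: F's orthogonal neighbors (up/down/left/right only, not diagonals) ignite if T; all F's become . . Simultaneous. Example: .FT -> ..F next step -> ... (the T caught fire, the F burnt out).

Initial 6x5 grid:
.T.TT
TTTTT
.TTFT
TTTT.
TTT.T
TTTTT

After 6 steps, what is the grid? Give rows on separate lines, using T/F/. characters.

Step 1: 4 trees catch fire, 1 burn out
  .T.TT
  TTTFT
  .TF.F
  TTTF.
  TTT.T
  TTTTT
Step 2: 5 trees catch fire, 4 burn out
  .T.FT
  TTF.F
  .F...
  TTF..
  TTT.T
  TTTTT
Step 3: 4 trees catch fire, 5 burn out
  .T..F
  TF...
  .....
  TF...
  TTF.T
  TTTTT
Step 4: 5 trees catch fire, 4 burn out
  .F...
  F....
  .....
  F....
  TF..T
  TTFTT
Step 5: 3 trees catch fire, 5 burn out
  .....
  .....
  .....
  .....
  F...T
  TF.FT
Step 6: 2 trees catch fire, 3 burn out
  .....
  .....
  .....
  .....
  ....T
  F...F

.....
.....
.....
.....
....T
F...F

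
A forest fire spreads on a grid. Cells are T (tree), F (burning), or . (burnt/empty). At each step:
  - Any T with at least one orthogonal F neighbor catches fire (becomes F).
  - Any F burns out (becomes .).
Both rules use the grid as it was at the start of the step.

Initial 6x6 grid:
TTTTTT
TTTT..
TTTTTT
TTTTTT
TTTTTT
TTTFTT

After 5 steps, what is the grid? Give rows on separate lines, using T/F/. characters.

Step 1: 3 trees catch fire, 1 burn out
  TTTTTT
  TTTT..
  TTTTTT
  TTTTTT
  TTTFTT
  TTF.FT
Step 2: 5 trees catch fire, 3 burn out
  TTTTTT
  TTTT..
  TTTTTT
  TTTFTT
  TTF.FT
  TF...F
Step 3: 6 trees catch fire, 5 burn out
  TTTTTT
  TTTT..
  TTTFTT
  TTF.FT
  TF...F
  F.....
Step 4: 6 trees catch fire, 6 burn out
  TTTTTT
  TTTF..
  TTF.FT
  TF...F
  F.....
  ......
Step 5: 5 trees catch fire, 6 burn out
  TTTFTT
  TTF...
  TF...F
  F.....
  ......
  ......

TTTFTT
TTF...
TF...F
F.....
......
......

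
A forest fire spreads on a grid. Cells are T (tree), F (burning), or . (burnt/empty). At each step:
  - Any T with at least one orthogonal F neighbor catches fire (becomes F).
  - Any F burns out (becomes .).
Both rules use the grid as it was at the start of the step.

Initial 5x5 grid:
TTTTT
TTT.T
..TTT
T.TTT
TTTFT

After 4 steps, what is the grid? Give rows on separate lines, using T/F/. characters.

Step 1: 3 trees catch fire, 1 burn out
  TTTTT
  TTT.T
  ..TTT
  T.TFT
  TTF.F
Step 2: 4 trees catch fire, 3 burn out
  TTTTT
  TTT.T
  ..TFT
  T.F.F
  TF...
Step 3: 3 trees catch fire, 4 burn out
  TTTTT
  TTT.T
  ..F.F
  T....
  F....
Step 4: 3 trees catch fire, 3 burn out
  TTTTT
  TTF.F
  .....
  F....
  .....

TTTTT
TTF.F
.....
F....
.....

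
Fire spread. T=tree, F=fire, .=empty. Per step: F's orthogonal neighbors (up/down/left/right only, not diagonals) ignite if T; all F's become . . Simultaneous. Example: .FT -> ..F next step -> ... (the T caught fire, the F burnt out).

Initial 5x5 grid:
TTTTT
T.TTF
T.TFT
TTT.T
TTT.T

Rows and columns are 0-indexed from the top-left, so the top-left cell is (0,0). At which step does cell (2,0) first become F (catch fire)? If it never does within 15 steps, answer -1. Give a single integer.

Step 1: cell (2,0)='T' (+4 fires, +2 burnt)
Step 2: cell (2,0)='T' (+4 fires, +4 burnt)
Step 3: cell (2,0)='T' (+4 fires, +4 burnt)
Step 4: cell (2,0)='T' (+3 fires, +4 burnt)
Step 5: cell (2,0)='F' (+3 fires, +3 burnt)
  -> target ignites at step 5
Step 6: cell (2,0)='.' (+1 fires, +3 burnt)
Step 7: cell (2,0)='.' (+0 fires, +1 burnt)
  fire out at step 7

5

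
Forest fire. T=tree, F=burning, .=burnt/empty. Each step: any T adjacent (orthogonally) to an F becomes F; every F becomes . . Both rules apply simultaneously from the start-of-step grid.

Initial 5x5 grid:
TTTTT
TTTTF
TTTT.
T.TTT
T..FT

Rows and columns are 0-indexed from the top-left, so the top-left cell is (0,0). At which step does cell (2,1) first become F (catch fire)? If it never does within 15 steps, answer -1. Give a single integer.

Step 1: cell (2,1)='T' (+4 fires, +2 burnt)
Step 2: cell (2,1)='T' (+5 fires, +4 burnt)
Step 3: cell (2,1)='T' (+3 fires, +5 burnt)
Step 4: cell (2,1)='F' (+3 fires, +3 burnt)
  -> target ignites at step 4
Step 5: cell (2,1)='.' (+2 fires, +3 burnt)
Step 6: cell (2,1)='.' (+1 fires, +2 burnt)
Step 7: cell (2,1)='.' (+1 fires, +1 burnt)
Step 8: cell (2,1)='.' (+0 fires, +1 burnt)
  fire out at step 8

4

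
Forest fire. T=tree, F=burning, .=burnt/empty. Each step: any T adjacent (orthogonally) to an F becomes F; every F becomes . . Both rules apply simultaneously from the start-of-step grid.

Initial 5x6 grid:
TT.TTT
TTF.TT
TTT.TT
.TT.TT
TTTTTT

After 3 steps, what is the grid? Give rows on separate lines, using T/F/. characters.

Step 1: 2 trees catch fire, 1 burn out
  TT.TTT
  TF..TT
  TTF.TT
  .TT.TT
  TTTTTT
Step 2: 4 trees catch fire, 2 burn out
  TF.TTT
  F...TT
  TF..TT
  .TF.TT
  TTTTTT
Step 3: 4 trees catch fire, 4 burn out
  F..TTT
  ....TT
  F...TT
  .F..TT
  TTFTTT

F..TTT
....TT
F...TT
.F..TT
TTFTTT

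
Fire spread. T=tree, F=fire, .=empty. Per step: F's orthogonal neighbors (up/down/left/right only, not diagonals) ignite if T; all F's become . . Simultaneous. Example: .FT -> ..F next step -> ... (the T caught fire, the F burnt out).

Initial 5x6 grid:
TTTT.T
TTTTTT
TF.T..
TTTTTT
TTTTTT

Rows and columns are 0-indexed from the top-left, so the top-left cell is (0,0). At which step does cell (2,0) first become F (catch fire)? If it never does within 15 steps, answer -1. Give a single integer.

Step 1: cell (2,0)='F' (+3 fires, +1 burnt)
  -> target ignites at step 1
Step 2: cell (2,0)='.' (+6 fires, +3 burnt)
Step 3: cell (2,0)='.' (+6 fires, +6 burnt)
Step 4: cell (2,0)='.' (+5 fires, +6 burnt)
Step 5: cell (2,0)='.' (+3 fires, +5 burnt)
Step 6: cell (2,0)='.' (+2 fires, +3 burnt)
Step 7: cell (2,0)='.' (+0 fires, +2 burnt)
  fire out at step 7

1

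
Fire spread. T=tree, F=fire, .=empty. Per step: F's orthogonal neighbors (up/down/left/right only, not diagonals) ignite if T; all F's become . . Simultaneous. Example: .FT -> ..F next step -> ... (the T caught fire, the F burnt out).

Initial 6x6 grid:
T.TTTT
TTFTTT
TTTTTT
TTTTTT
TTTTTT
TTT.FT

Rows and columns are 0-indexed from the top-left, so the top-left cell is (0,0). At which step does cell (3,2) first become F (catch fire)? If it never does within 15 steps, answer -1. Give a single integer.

Step 1: cell (3,2)='T' (+6 fires, +2 burnt)
Step 2: cell (3,2)='F' (+9 fires, +6 burnt)
  -> target ignites at step 2
Step 3: cell (3,2)='.' (+9 fires, +9 burnt)
Step 4: cell (3,2)='.' (+5 fires, +9 burnt)
Step 5: cell (3,2)='.' (+2 fires, +5 burnt)
Step 6: cell (3,2)='.' (+1 fires, +2 burnt)
Step 7: cell (3,2)='.' (+0 fires, +1 burnt)
  fire out at step 7

2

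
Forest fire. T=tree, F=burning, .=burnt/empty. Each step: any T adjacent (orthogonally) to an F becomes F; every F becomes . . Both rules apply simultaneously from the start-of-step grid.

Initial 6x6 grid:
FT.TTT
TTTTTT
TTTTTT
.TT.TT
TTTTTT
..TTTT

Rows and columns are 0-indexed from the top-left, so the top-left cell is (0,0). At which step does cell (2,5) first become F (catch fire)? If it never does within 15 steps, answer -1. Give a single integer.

Step 1: cell (2,5)='T' (+2 fires, +1 burnt)
Step 2: cell (2,5)='T' (+2 fires, +2 burnt)
Step 3: cell (2,5)='T' (+2 fires, +2 burnt)
Step 4: cell (2,5)='T' (+3 fires, +2 burnt)
Step 5: cell (2,5)='T' (+5 fires, +3 burnt)
Step 6: cell (2,5)='T' (+5 fires, +5 burnt)
Step 7: cell (2,5)='F' (+5 fires, +5 burnt)
  -> target ignites at step 7
Step 8: cell (2,5)='.' (+3 fires, +5 burnt)
Step 9: cell (2,5)='.' (+2 fires, +3 burnt)
Step 10: cell (2,5)='.' (+1 fires, +2 burnt)
Step 11: cell (2,5)='.' (+0 fires, +1 burnt)
  fire out at step 11

7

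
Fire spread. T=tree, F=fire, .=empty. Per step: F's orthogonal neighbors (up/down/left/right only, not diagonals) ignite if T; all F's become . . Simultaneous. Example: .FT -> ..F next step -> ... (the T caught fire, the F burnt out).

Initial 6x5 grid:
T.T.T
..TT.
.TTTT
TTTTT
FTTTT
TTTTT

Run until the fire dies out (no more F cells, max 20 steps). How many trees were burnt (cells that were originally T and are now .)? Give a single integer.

Answer: 21

Derivation:
Step 1: +3 fires, +1 burnt (F count now 3)
Step 2: +3 fires, +3 burnt (F count now 3)
Step 3: +4 fires, +3 burnt (F count now 4)
Step 4: +4 fires, +4 burnt (F count now 4)
Step 5: +4 fires, +4 burnt (F count now 4)
Step 6: +3 fires, +4 burnt (F count now 3)
Step 7: +0 fires, +3 burnt (F count now 0)
Fire out after step 7
Initially T: 23, now '.': 28
Total burnt (originally-T cells now '.'): 21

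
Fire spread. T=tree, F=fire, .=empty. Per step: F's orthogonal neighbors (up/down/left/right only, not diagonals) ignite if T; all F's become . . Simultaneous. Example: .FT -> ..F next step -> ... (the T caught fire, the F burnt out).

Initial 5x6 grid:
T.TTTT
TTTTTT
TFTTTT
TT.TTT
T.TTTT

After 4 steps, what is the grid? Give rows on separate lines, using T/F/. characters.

Step 1: 4 trees catch fire, 1 burn out
  T.TTTT
  TFTTTT
  F.FTTT
  TF.TTT
  T.TTTT
Step 2: 4 trees catch fire, 4 burn out
  T.TTTT
  F.FTTT
  ...FTT
  F..TTT
  T.TTTT
Step 3: 6 trees catch fire, 4 burn out
  F.FTTT
  ...FTT
  ....FT
  ...FTT
  F.TTTT
Step 4: 5 trees catch fire, 6 burn out
  ...FTT
  ....FT
  .....F
  ....FT
  ..TFTT

...FTT
....FT
.....F
....FT
..TFTT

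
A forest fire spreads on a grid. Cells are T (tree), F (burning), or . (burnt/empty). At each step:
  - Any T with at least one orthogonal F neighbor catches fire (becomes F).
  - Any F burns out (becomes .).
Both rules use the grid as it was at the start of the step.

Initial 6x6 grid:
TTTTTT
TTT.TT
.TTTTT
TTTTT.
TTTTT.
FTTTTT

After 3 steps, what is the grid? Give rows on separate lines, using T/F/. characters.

Step 1: 2 trees catch fire, 1 burn out
  TTTTTT
  TTT.TT
  .TTTTT
  TTTTT.
  FTTTT.
  .FTTTT
Step 2: 3 trees catch fire, 2 burn out
  TTTTTT
  TTT.TT
  .TTTTT
  FTTTT.
  .FTTT.
  ..FTTT
Step 3: 3 trees catch fire, 3 burn out
  TTTTTT
  TTT.TT
  .TTTTT
  .FTTT.
  ..FTT.
  ...FTT

TTTTTT
TTT.TT
.TTTTT
.FTTT.
..FTT.
...FTT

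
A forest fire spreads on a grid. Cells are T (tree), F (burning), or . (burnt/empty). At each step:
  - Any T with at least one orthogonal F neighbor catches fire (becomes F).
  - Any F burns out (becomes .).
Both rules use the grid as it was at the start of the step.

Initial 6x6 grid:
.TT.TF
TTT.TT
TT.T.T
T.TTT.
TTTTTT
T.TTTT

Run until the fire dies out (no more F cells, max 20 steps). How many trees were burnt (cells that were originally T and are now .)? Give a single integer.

Answer: 4

Derivation:
Step 1: +2 fires, +1 burnt (F count now 2)
Step 2: +2 fires, +2 burnt (F count now 2)
Step 3: +0 fires, +2 burnt (F count now 0)
Fire out after step 3
Initially T: 27, now '.': 13
Total burnt (originally-T cells now '.'): 4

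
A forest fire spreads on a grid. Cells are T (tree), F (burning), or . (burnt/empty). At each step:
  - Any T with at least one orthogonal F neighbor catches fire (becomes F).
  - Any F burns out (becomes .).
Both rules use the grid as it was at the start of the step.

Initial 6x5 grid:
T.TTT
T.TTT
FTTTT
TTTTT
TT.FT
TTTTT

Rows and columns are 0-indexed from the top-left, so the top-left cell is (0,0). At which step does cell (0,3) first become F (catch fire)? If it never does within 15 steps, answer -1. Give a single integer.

Step 1: cell (0,3)='T' (+6 fires, +2 burnt)
Step 2: cell (0,3)='T' (+9 fires, +6 burnt)
Step 3: cell (0,3)='T' (+6 fires, +9 burnt)
Step 4: cell (0,3)='F' (+3 fires, +6 burnt)
  -> target ignites at step 4
Step 5: cell (0,3)='.' (+1 fires, +3 burnt)
Step 6: cell (0,3)='.' (+0 fires, +1 burnt)
  fire out at step 6

4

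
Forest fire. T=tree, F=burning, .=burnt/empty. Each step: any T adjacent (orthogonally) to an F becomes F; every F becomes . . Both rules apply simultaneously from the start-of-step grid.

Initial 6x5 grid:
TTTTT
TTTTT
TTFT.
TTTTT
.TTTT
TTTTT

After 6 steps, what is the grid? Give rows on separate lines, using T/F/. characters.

Step 1: 4 trees catch fire, 1 burn out
  TTTTT
  TTFTT
  TF.F.
  TTFTT
  .TTTT
  TTTTT
Step 2: 7 trees catch fire, 4 burn out
  TTFTT
  TF.FT
  F....
  TF.FT
  .TFTT
  TTTTT
Step 3: 9 trees catch fire, 7 burn out
  TF.FT
  F...F
  .....
  F...F
  .F.FT
  TTFTT
Step 4: 5 trees catch fire, 9 burn out
  F...F
  .....
  .....
  .....
  ....F
  TF.FT
Step 5: 2 trees catch fire, 5 burn out
  .....
  .....
  .....
  .....
  .....
  F...F
Step 6: 0 trees catch fire, 2 burn out
  .....
  .....
  .....
  .....
  .....
  .....

.....
.....
.....
.....
.....
.....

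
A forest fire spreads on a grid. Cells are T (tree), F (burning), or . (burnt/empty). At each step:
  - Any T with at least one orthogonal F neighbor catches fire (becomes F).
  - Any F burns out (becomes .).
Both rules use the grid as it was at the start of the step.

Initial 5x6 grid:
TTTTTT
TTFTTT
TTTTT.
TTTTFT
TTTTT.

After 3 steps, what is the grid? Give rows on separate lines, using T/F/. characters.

Step 1: 8 trees catch fire, 2 burn out
  TTFTTT
  TF.FTT
  TTFTF.
  TTTF.F
  TTTTF.
Step 2: 8 trees catch fire, 8 burn out
  TF.FTT
  F...FT
  TF.F..
  TTF...
  TTTF..
Step 3: 6 trees catch fire, 8 burn out
  F...FT
  .....F
  F.....
  TF....
  TTF...

F...FT
.....F
F.....
TF....
TTF...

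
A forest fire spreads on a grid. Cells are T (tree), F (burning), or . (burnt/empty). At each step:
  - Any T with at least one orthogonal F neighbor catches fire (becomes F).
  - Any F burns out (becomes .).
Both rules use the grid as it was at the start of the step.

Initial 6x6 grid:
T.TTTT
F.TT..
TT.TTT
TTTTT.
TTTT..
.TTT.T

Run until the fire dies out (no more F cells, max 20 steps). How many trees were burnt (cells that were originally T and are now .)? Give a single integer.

Step 1: +2 fires, +1 burnt (F count now 2)
Step 2: +2 fires, +2 burnt (F count now 2)
Step 3: +2 fires, +2 burnt (F count now 2)
Step 4: +2 fires, +2 burnt (F count now 2)
Step 5: +3 fires, +2 burnt (F count now 3)
Step 6: +4 fires, +3 burnt (F count now 4)
Step 7: +3 fires, +4 burnt (F count now 3)
Step 8: +3 fires, +3 burnt (F count now 3)
Step 9: +2 fires, +3 burnt (F count now 2)
Step 10: +1 fires, +2 burnt (F count now 1)
Step 11: +0 fires, +1 burnt (F count now 0)
Fire out after step 11
Initially T: 25, now '.': 35
Total burnt (originally-T cells now '.'): 24

Answer: 24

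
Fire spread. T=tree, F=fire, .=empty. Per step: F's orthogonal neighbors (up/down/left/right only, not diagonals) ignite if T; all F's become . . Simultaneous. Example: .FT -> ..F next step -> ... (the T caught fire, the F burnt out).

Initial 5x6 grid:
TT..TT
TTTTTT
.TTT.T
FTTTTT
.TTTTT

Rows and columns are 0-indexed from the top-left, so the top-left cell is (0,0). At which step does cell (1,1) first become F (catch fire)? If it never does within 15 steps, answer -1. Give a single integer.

Step 1: cell (1,1)='T' (+1 fires, +1 burnt)
Step 2: cell (1,1)='T' (+3 fires, +1 burnt)
Step 3: cell (1,1)='F' (+4 fires, +3 burnt)
  -> target ignites at step 3
Step 4: cell (1,1)='.' (+6 fires, +4 burnt)
Step 5: cell (1,1)='.' (+4 fires, +6 burnt)
Step 6: cell (1,1)='.' (+3 fires, +4 burnt)
Step 7: cell (1,1)='.' (+2 fires, +3 burnt)
Step 8: cell (1,1)='.' (+1 fires, +2 burnt)
Step 9: cell (1,1)='.' (+0 fires, +1 burnt)
  fire out at step 9

3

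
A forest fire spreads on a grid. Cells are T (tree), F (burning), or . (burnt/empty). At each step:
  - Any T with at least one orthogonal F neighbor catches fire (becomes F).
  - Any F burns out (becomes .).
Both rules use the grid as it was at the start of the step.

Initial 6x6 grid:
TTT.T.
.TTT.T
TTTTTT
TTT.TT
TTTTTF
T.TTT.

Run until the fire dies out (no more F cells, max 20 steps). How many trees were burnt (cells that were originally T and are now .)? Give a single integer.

Step 1: +2 fires, +1 burnt (F count now 2)
Step 2: +4 fires, +2 burnt (F count now 4)
Step 3: +4 fires, +4 burnt (F count now 4)
Step 4: +4 fires, +4 burnt (F count now 4)
Step 5: +4 fires, +4 burnt (F count now 4)
Step 6: +4 fires, +4 burnt (F count now 4)
Step 7: +3 fires, +4 burnt (F count now 3)
Step 8: +1 fires, +3 burnt (F count now 1)
Step 9: +1 fires, +1 burnt (F count now 1)
Step 10: +0 fires, +1 burnt (F count now 0)
Fire out after step 10
Initially T: 28, now '.': 35
Total burnt (originally-T cells now '.'): 27

Answer: 27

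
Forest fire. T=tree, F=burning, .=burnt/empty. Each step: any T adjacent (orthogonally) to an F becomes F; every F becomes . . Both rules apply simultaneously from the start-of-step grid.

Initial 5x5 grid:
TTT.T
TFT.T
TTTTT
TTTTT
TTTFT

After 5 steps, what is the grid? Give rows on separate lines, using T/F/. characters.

Step 1: 7 trees catch fire, 2 burn out
  TFT.T
  F.F.T
  TFTTT
  TTTFT
  TTF.F
Step 2: 9 trees catch fire, 7 burn out
  F.F.T
  ....T
  F.FFT
  TFF.F
  TF...
Step 3: 3 trees catch fire, 9 burn out
  ....T
  ....T
  ....F
  F....
  F....
Step 4: 1 trees catch fire, 3 burn out
  ....T
  ....F
  .....
  .....
  .....
Step 5: 1 trees catch fire, 1 burn out
  ....F
  .....
  .....
  .....
  .....

....F
.....
.....
.....
.....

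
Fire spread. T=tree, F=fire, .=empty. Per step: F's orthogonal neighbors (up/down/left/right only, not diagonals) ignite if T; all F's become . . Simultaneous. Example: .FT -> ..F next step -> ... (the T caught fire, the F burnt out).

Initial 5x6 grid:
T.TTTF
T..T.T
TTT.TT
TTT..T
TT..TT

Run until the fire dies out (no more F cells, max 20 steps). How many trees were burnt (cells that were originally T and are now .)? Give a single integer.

Step 1: +2 fires, +1 burnt (F count now 2)
Step 2: +2 fires, +2 burnt (F count now 2)
Step 3: +4 fires, +2 burnt (F count now 4)
Step 4: +1 fires, +4 burnt (F count now 1)
Step 5: +1 fires, +1 burnt (F count now 1)
Step 6: +0 fires, +1 burnt (F count now 0)
Fire out after step 6
Initially T: 20, now '.': 20
Total burnt (originally-T cells now '.'): 10

Answer: 10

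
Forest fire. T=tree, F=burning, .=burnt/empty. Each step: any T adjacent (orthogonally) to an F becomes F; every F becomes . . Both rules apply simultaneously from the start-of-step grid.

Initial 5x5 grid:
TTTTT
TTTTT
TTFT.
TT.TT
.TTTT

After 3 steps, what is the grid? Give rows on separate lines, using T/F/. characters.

Step 1: 3 trees catch fire, 1 burn out
  TTTTT
  TTFTT
  TF.F.
  TT.TT
  .TTTT
Step 2: 6 trees catch fire, 3 burn out
  TTFTT
  TF.FT
  F....
  TF.FT
  .TTTT
Step 3: 8 trees catch fire, 6 burn out
  TF.FT
  F...F
  .....
  F...F
  .FTFT

TF.FT
F...F
.....
F...F
.FTFT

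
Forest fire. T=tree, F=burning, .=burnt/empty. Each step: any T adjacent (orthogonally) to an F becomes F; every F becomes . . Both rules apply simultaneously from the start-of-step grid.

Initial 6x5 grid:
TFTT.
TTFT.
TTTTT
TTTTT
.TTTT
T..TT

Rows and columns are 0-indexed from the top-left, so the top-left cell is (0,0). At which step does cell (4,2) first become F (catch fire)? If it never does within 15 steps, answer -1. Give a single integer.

Step 1: cell (4,2)='T' (+5 fires, +2 burnt)
Step 2: cell (4,2)='T' (+5 fires, +5 burnt)
Step 3: cell (4,2)='F' (+5 fires, +5 burnt)
  -> target ignites at step 3
Step 4: cell (4,2)='.' (+4 fires, +5 burnt)
Step 5: cell (4,2)='.' (+2 fires, +4 burnt)
Step 6: cell (4,2)='.' (+1 fires, +2 burnt)
Step 7: cell (4,2)='.' (+0 fires, +1 burnt)
  fire out at step 7

3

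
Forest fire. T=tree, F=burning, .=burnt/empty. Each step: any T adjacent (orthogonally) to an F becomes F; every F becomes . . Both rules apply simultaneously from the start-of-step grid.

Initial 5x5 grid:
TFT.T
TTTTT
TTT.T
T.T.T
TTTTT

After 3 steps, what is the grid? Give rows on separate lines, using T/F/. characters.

Step 1: 3 trees catch fire, 1 burn out
  F.F.T
  TFTTT
  TTT.T
  T.T.T
  TTTTT
Step 2: 3 trees catch fire, 3 burn out
  ....T
  F.FTT
  TFT.T
  T.T.T
  TTTTT
Step 3: 3 trees catch fire, 3 burn out
  ....T
  ...FT
  F.F.T
  T.T.T
  TTTTT

....T
...FT
F.F.T
T.T.T
TTTTT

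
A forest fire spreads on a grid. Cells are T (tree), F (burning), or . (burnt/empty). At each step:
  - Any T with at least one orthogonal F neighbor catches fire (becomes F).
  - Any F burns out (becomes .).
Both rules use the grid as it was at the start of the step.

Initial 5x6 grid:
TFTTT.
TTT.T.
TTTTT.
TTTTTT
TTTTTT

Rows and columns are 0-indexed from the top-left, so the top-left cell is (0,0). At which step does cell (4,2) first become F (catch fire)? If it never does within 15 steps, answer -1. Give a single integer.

Step 1: cell (4,2)='T' (+3 fires, +1 burnt)
Step 2: cell (4,2)='T' (+4 fires, +3 burnt)
Step 3: cell (4,2)='T' (+4 fires, +4 burnt)
Step 4: cell (4,2)='T' (+5 fires, +4 burnt)
Step 5: cell (4,2)='F' (+4 fires, +5 burnt)
  -> target ignites at step 5
Step 6: cell (4,2)='.' (+2 fires, +4 burnt)
Step 7: cell (4,2)='.' (+2 fires, +2 burnt)
Step 8: cell (4,2)='.' (+1 fires, +2 burnt)
Step 9: cell (4,2)='.' (+0 fires, +1 burnt)
  fire out at step 9

5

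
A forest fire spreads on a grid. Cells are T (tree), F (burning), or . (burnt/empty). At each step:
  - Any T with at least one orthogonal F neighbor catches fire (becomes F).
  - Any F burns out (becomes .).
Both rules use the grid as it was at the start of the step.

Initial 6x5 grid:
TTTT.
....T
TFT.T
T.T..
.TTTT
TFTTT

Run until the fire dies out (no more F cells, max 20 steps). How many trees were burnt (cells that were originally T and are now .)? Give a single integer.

Answer: 12

Derivation:
Step 1: +5 fires, +2 burnt (F count now 5)
Step 2: +4 fires, +5 burnt (F count now 4)
Step 3: +2 fires, +4 burnt (F count now 2)
Step 4: +1 fires, +2 burnt (F count now 1)
Step 5: +0 fires, +1 burnt (F count now 0)
Fire out after step 5
Initially T: 18, now '.': 24
Total burnt (originally-T cells now '.'): 12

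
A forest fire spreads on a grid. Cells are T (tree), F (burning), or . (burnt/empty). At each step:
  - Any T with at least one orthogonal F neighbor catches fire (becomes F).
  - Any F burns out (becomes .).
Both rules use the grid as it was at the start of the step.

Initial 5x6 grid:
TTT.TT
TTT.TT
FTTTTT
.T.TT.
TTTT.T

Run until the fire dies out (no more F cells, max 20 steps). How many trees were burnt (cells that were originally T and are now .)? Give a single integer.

Answer: 22

Derivation:
Step 1: +2 fires, +1 burnt (F count now 2)
Step 2: +4 fires, +2 burnt (F count now 4)
Step 3: +4 fires, +4 burnt (F count now 4)
Step 4: +5 fires, +4 burnt (F count now 5)
Step 5: +4 fires, +5 burnt (F count now 4)
Step 6: +2 fires, +4 burnt (F count now 2)
Step 7: +1 fires, +2 burnt (F count now 1)
Step 8: +0 fires, +1 burnt (F count now 0)
Fire out after step 8
Initially T: 23, now '.': 29
Total burnt (originally-T cells now '.'): 22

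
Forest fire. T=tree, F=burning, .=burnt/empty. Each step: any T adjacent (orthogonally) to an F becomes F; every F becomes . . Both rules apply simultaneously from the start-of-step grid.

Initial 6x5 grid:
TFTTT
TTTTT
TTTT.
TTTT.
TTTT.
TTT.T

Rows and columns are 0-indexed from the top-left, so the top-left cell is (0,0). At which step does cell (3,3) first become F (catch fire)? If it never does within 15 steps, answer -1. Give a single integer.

Step 1: cell (3,3)='T' (+3 fires, +1 burnt)
Step 2: cell (3,3)='T' (+4 fires, +3 burnt)
Step 3: cell (3,3)='T' (+5 fires, +4 burnt)
Step 4: cell (3,3)='T' (+5 fires, +5 burnt)
Step 5: cell (3,3)='F' (+4 fires, +5 burnt)
  -> target ignites at step 5
Step 6: cell (3,3)='.' (+3 fires, +4 burnt)
Step 7: cell (3,3)='.' (+0 fires, +3 burnt)
  fire out at step 7

5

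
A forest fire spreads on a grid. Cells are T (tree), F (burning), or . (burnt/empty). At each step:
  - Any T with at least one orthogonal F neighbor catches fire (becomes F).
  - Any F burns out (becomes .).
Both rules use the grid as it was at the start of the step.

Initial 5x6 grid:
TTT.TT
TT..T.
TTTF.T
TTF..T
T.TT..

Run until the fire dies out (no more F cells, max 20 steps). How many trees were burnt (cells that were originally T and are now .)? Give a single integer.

Answer: 13

Derivation:
Step 1: +3 fires, +2 burnt (F count now 3)
Step 2: +3 fires, +3 burnt (F count now 3)
Step 3: +3 fires, +3 burnt (F count now 3)
Step 4: +2 fires, +3 burnt (F count now 2)
Step 5: +2 fires, +2 burnt (F count now 2)
Step 6: +0 fires, +2 burnt (F count now 0)
Fire out after step 6
Initially T: 18, now '.': 25
Total burnt (originally-T cells now '.'): 13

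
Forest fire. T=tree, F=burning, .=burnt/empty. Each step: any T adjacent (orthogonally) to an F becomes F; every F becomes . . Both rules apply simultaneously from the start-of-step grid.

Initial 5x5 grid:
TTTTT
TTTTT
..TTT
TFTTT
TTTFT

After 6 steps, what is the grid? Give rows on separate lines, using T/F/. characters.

Step 1: 6 trees catch fire, 2 burn out
  TTTTT
  TTTTT
  ..TTT
  F.FFT
  TFF.F
Step 2: 4 trees catch fire, 6 burn out
  TTTTT
  TTTTT
  ..FFT
  ....F
  F....
Step 3: 3 trees catch fire, 4 burn out
  TTTTT
  TTFFT
  ....F
  .....
  .....
Step 4: 4 trees catch fire, 3 burn out
  TTFFT
  TF..F
  .....
  .....
  .....
Step 5: 3 trees catch fire, 4 burn out
  TF..F
  F....
  .....
  .....
  .....
Step 6: 1 trees catch fire, 3 burn out
  F....
  .....
  .....
  .....
  .....

F....
.....
.....
.....
.....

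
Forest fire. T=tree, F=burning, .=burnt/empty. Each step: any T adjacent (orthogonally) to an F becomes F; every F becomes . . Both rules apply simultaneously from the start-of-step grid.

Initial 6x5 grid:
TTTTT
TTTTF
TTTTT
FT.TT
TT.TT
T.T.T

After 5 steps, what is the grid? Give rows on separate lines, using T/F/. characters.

Step 1: 6 trees catch fire, 2 burn out
  TTTTF
  TTTF.
  FTTTF
  .F.TT
  FT.TT
  T.T.T
Step 2: 8 trees catch fire, 6 burn out
  TTTF.
  FTF..
  .FTF.
  ...TF
  .F.TT
  F.T.T
Step 3: 6 trees catch fire, 8 burn out
  FTF..
  .F...
  ..F..
  ...F.
  ...TF
  ..T.T
Step 4: 3 trees catch fire, 6 burn out
  .F...
  .....
  .....
  .....
  ...F.
  ..T.F
Step 5: 0 trees catch fire, 3 burn out
  .....
  .....
  .....
  .....
  .....
  ..T..

.....
.....
.....
.....
.....
..T..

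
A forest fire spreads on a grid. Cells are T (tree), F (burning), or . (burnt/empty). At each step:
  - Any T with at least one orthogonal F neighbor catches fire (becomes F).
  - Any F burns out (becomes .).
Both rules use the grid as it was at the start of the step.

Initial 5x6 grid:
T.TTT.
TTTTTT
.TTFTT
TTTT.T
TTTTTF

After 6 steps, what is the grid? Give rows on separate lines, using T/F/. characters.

Step 1: 6 trees catch fire, 2 burn out
  T.TTT.
  TTTFTT
  .TF.FT
  TTTF.F
  TTTTF.
Step 2: 7 trees catch fire, 6 burn out
  T.TFT.
  TTF.FT
  .F...F
  TTF...
  TTTF..
Step 3: 6 trees catch fire, 7 burn out
  T.F.F.
  TF...F
  ......
  TF....
  TTF...
Step 4: 3 trees catch fire, 6 burn out
  T.....
  F.....
  ......
  F.....
  TF....
Step 5: 2 trees catch fire, 3 burn out
  F.....
  ......
  ......
  ......
  F.....
Step 6: 0 trees catch fire, 2 burn out
  ......
  ......
  ......
  ......
  ......

......
......
......
......
......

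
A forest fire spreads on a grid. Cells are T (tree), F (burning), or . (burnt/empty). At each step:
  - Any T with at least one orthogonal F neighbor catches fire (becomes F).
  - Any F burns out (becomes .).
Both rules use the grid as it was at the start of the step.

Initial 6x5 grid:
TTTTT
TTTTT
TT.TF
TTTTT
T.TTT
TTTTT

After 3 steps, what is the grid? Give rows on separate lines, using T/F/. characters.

Step 1: 3 trees catch fire, 1 burn out
  TTTTT
  TTTTF
  TT.F.
  TTTTF
  T.TTT
  TTTTT
Step 2: 4 trees catch fire, 3 burn out
  TTTTF
  TTTF.
  TT...
  TTTF.
  T.TTF
  TTTTT
Step 3: 5 trees catch fire, 4 burn out
  TTTF.
  TTF..
  TT...
  TTF..
  T.TF.
  TTTTF

TTTF.
TTF..
TT...
TTF..
T.TF.
TTTTF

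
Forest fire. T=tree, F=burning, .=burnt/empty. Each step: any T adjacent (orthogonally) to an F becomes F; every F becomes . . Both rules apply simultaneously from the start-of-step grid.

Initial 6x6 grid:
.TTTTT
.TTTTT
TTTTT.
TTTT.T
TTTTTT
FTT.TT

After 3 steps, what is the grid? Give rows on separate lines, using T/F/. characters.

Step 1: 2 trees catch fire, 1 burn out
  .TTTTT
  .TTTTT
  TTTTT.
  TTTT.T
  FTTTTT
  .FT.TT
Step 2: 3 trees catch fire, 2 burn out
  .TTTTT
  .TTTTT
  TTTTT.
  FTTT.T
  .FTTTT
  ..F.TT
Step 3: 3 trees catch fire, 3 burn out
  .TTTTT
  .TTTTT
  FTTTT.
  .FTT.T
  ..FTTT
  ....TT

.TTTTT
.TTTTT
FTTTT.
.FTT.T
..FTTT
....TT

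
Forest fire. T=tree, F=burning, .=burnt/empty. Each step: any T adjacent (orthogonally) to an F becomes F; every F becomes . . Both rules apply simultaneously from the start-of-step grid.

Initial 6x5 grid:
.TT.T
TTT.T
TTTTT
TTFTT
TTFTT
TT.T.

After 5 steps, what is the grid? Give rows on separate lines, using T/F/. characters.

Step 1: 5 trees catch fire, 2 burn out
  .TT.T
  TTT.T
  TTFTT
  TF.FT
  TF.FT
  TT.T.
Step 2: 9 trees catch fire, 5 burn out
  .TT.T
  TTF.T
  TF.FT
  F...F
  F...F
  TF.F.
Step 3: 5 trees catch fire, 9 burn out
  .TF.T
  TF..T
  F...F
  .....
  .....
  F....
Step 4: 3 trees catch fire, 5 burn out
  .F..T
  F...F
  .....
  .....
  .....
  .....
Step 5: 1 trees catch fire, 3 burn out
  ....F
  .....
  .....
  .....
  .....
  .....

....F
.....
.....
.....
.....
.....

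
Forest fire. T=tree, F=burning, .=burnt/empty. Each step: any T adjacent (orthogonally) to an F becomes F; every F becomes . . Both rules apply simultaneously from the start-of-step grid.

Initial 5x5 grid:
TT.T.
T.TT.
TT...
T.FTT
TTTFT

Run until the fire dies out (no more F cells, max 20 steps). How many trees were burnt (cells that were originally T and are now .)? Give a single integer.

Answer: 12

Derivation:
Step 1: +3 fires, +2 burnt (F count now 3)
Step 2: +2 fires, +3 burnt (F count now 2)
Step 3: +1 fires, +2 burnt (F count now 1)
Step 4: +1 fires, +1 burnt (F count now 1)
Step 5: +1 fires, +1 burnt (F count now 1)
Step 6: +2 fires, +1 burnt (F count now 2)
Step 7: +1 fires, +2 burnt (F count now 1)
Step 8: +1 fires, +1 burnt (F count now 1)
Step 9: +0 fires, +1 burnt (F count now 0)
Fire out after step 9
Initially T: 15, now '.': 22
Total burnt (originally-T cells now '.'): 12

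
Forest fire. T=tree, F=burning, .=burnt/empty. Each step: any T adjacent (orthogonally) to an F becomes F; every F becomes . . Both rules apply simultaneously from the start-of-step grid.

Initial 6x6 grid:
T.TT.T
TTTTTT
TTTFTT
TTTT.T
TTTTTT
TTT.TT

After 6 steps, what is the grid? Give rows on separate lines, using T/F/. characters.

Step 1: 4 trees catch fire, 1 burn out
  T.TT.T
  TTTFTT
  TTF.FT
  TTTF.T
  TTTTTT
  TTT.TT
Step 2: 7 trees catch fire, 4 burn out
  T.TF.T
  TTF.FT
  TF...F
  TTF..T
  TTTFTT
  TTT.TT
Step 3: 8 trees catch fire, 7 burn out
  T.F..T
  TF...F
  F.....
  TF...F
  TTF.FT
  TTT.TT
Step 4: 7 trees catch fire, 8 burn out
  T....F
  F.....
  ......
  F.....
  TF...F
  TTF.FT
Step 5: 4 trees catch fire, 7 burn out
  F.....
  ......
  ......
  ......
  F.....
  TF...F
Step 6: 1 trees catch fire, 4 burn out
  ......
  ......
  ......
  ......
  ......
  F.....

......
......
......
......
......
F.....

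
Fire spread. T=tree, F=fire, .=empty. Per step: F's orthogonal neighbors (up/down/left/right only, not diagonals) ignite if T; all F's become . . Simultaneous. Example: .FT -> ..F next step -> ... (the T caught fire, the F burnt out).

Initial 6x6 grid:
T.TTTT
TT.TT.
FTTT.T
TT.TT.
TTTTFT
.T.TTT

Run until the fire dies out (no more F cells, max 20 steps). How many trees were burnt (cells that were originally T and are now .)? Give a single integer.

Step 1: +7 fires, +2 burnt (F count now 7)
Step 2: +9 fires, +7 burnt (F count now 9)
Step 3: +2 fires, +9 burnt (F count now 2)
Step 4: +2 fires, +2 burnt (F count now 2)
Step 5: +2 fires, +2 burnt (F count now 2)
Step 6: +2 fires, +2 burnt (F count now 2)
Step 7: +1 fires, +2 burnt (F count now 1)
Step 8: +0 fires, +1 burnt (F count now 0)
Fire out after step 8
Initially T: 26, now '.': 35
Total burnt (originally-T cells now '.'): 25

Answer: 25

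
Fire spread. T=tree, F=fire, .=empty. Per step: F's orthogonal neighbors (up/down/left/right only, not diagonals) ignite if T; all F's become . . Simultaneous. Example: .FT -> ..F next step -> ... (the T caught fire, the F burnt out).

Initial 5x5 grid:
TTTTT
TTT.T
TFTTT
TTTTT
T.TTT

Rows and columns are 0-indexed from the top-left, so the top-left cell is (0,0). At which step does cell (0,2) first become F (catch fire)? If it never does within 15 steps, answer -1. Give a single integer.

Step 1: cell (0,2)='T' (+4 fires, +1 burnt)
Step 2: cell (0,2)='T' (+6 fires, +4 burnt)
Step 3: cell (0,2)='F' (+6 fires, +6 burnt)
  -> target ignites at step 3
Step 4: cell (0,2)='.' (+4 fires, +6 burnt)
Step 5: cell (0,2)='.' (+2 fires, +4 burnt)
Step 6: cell (0,2)='.' (+0 fires, +2 burnt)
  fire out at step 6

3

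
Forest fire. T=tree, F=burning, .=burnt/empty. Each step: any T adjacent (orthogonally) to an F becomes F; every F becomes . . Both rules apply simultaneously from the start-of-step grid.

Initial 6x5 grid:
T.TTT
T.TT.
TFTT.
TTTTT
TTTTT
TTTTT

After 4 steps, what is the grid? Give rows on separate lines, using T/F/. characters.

Step 1: 3 trees catch fire, 1 burn out
  T.TTT
  T.TT.
  F.FT.
  TFTTT
  TTTTT
  TTTTT
Step 2: 6 trees catch fire, 3 burn out
  T.TTT
  F.FT.
  ...F.
  F.FTT
  TFTTT
  TTTTT
Step 3: 7 trees catch fire, 6 burn out
  F.FTT
  ...F.
  .....
  ...FT
  F.FTT
  TFTTT
Step 4: 5 trees catch fire, 7 burn out
  ...FT
  .....
  .....
  ....F
  ...FT
  F.FTT

...FT
.....
.....
....F
...FT
F.FTT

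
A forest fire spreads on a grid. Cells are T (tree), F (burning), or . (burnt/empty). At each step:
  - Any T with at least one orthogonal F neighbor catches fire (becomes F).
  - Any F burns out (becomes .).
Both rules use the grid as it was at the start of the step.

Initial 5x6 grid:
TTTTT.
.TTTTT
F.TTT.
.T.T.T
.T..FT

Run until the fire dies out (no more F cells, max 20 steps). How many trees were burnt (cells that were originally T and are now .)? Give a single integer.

Step 1: +1 fires, +2 burnt (F count now 1)
Step 2: +1 fires, +1 burnt (F count now 1)
Step 3: +0 fires, +1 burnt (F count now 0)
Fire out after step 3
Initially T: 18, now '.': 14
Total burnt (originally-T cells now '.'): 2

Answer: 2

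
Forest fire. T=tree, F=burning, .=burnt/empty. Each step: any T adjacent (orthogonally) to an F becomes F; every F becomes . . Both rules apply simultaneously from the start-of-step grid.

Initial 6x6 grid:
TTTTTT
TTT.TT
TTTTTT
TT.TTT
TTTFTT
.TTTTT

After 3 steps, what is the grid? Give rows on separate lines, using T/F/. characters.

Step 1: 4 trees catch fire, 1 burn out
  TTTTTT
  TTT.TT
  TTTTTT
  TT.FTT
  TTF.FT
  .TTFTT
Step 2: 6 trees catch fire, 4 burn out
  TTTTTT
  TTT.TT
  TTTFTT
  TT..FT
  TF...F
  .TF.FT
Step 3: 7 trees catch fire, 6 burn out
  TTTTTT
  TTT.TT
  TTF.FT
  TF...F
  F.....
  .F...F

TTTTTT
TTT.TT
TTF.FT
TF...F
F.....
.F...F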